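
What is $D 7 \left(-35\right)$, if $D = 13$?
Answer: $-3185$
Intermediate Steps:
$D 7 \left(-35\right) = 13 \cdot 7 \left(-35\right) = 91 \left(-35\right) = -3185$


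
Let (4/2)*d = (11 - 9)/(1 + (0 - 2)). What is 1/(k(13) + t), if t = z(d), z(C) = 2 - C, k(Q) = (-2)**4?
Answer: 1/19 ≈ 0.052632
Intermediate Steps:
k(Q) = 16
d = -1 (d = ((11 - 9)/(1 + (0 - 2)))/2 = (2/(1 - 2))/2 = (2/(-1))/2 = (2*(-1))/2 = (1/2)*(-2) = -1)
t = 3 (t = 2 - 1*(-1) = 2 + 1 = 3)
1/(k(13) + t) = 1/(16 + 3) = 1/19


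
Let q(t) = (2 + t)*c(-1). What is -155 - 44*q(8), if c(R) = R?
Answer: 285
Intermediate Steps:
q(t) = -2 - t (q(t) = (2 + t)*(-1) = -2 - t)
-155 - 44*q(8) = -155 - 44*(-2 - 1*8) = -155 - 44*(-2 - 8) = -155 - 44*(-10) = -155 + 440 = 285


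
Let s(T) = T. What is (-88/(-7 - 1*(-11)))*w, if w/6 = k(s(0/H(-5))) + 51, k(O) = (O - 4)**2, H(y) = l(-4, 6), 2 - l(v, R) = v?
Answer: -8844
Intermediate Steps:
l(v, R) = 2 - v
H(y) = 6 (H(y) = 2 - 1*(-4) = 2 + 4 = 6)
k(O) = (-4 + O)**2
w = 402 (w = 6*((-4 + 0/6)**2 + 51) = 6*((-4 + 0*(1/6))**2 + 51) = 6*((-4 + 0)**2 + 51) = 6*((-4)**2 + 51) = 6*(16 + 51) = 6*67 = 402)
(-88/(-7 - 1*(-11)))*w = -88/(-7 - 1*(-11))*402 = -88/(-7 + 11)*402 = -88/4*402 = -88*1/4*402 = -22*402 = -8844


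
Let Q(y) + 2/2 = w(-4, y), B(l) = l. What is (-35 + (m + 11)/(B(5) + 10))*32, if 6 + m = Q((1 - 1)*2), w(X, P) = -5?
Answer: -16832/15 ≈ -1122.1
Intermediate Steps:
Q(y) = -6 (Q(y) = -1 - 5 = -6)
m = -12 (m = -6 - 6 = -12)
(-35 + (m + 11)/(B(5) + 10))*32 = (-35 + (-12 + 11)/(5 + 10))*32 = (-35 - 1/15)*32 = -526/15*32 = -16832/15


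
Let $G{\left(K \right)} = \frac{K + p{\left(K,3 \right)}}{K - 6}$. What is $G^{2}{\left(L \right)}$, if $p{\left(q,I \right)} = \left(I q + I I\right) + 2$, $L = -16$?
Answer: $\frac{2809}{484} \approx 5.8037$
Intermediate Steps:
$p{\left(q,I \right)} = 2 + I^{2} + I q$ ($p{\left(q,I \right)} = \left(I q + I^{2}\right) + 2 = \left(I^{2} + I q\right) + 2 = 2 + I^{2} + I q$)
$G{\left(K \right)} = \frac{11 + 4 K}{-6 + K}$ ($G{\left(K \right)} = \frac{K + \left(2 + 3^{2} + 3 K\right)}{K - 6} = \frac{K + \left(2 + 9 + 3 K\right)}{-6 + K} = \frac{K + \left(11 + 3 K\right)}{-6 + K} = \frac{11 + 4 K}{-6 + K}$)
$G^{2}{\left(L \right)} = \left(\frac{11 + 4 \left(-16\right)}{-6 - 16}\right)^{2} = \left(\frac{11 - 64}{-22}\right)^{2} = \left(\left(- \frac{1}{22}\right) \left(-53\right)\right)^{2} = \left(\frac{53}{22}\right)^{2} = \frac{2809}{484}$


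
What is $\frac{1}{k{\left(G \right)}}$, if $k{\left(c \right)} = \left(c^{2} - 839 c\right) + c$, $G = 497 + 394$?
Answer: $\frac{1}{47223} \approx 2.1176 \cdot 10^{-5}$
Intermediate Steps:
$G = 891$
$k{\left(c \right)} = c^{2} - 838 c$
$\frac{1}{k{\left(G \right)}} = \frac{1}{891 \left(-838 + 891\right)} = \frac{1}{891 \cdot 53} = \frac{1}{47223}$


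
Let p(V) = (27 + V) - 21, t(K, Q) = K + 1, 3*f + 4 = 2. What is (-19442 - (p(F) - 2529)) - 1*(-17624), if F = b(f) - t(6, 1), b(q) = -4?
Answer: 716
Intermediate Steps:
f = -⅔ (f = -4/3 + (⅓)*2 = -4/3 + ⅔ = -⅔ ≈ -0.66667)
t(K, Q) = 1 + K
F = -11 (F = -4 - (1 + 6) = -4 - 1*7 = -4 - 7 = -11)
p(V) = 6 + V
(-19442 - (p(F) - 2529)) - 1*(-17624) = (-19442 - ((6 - 11) - 2529)) - 1*(-17624) = (-19442 - (-5 - 2529)) + 17624 = (-19442 - 1*(-2534)) + 17624 = (-19442 + 2534) + 17624 = -16908 + 17624 = 716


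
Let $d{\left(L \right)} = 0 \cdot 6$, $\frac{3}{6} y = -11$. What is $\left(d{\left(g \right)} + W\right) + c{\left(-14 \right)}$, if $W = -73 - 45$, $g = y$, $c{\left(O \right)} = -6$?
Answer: $-124$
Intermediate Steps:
$y = -22$ ($y = 2 \left(-11\right) = -22$)
$g = -22$
$d{\left(L \right)} = 0$
$W = -118$ ($W = -73 - 45 = -118$)
$\left(d{\left(g \right)} + W\right) + c{\left(-14 \right)} = \left(0 - 118\right) - 6 = -118 - 6 = -124$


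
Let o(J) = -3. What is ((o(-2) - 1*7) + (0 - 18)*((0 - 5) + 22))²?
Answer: 99856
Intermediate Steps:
((o(-2) - 1*7) + (0 - 18)*((0 - 5) + 22))² = ((-3 - 1*7) + (0 - 18)*((0 - 5) + 22))² = ((-3 - 7) - 18*(-5 + 22))² = (-10 - 18*17)² = (-10 - 306)² = (-316)² = 99856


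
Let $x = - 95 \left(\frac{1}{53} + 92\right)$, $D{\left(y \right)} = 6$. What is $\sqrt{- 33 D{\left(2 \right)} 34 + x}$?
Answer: $\frac{i \sqrt{43465883}}{53} \approx 124.39 i$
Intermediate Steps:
$x = - \frac{463315}{53}$ ($x = - 95 \left(\frac{1}{53} + 92\right) = \left(-95\right) \frac{4877}{53} = - \frac{463315}{53} \approx -8741.8$)
$\sqrt{- 33 D{\left(2 \right)} 34 + x} = \sqrt{\left(-33\right) 6 \cdot 34 - \frac{463315}{53}} = \sqrt{\left(-198\right) 34 - \frac{463315}{53}} = \sqrt{-6732 - \frac{463315}{53}} = \sqrt{- \frac{820111}{53}} = \frac{i \sqrt{43465883}}{53}$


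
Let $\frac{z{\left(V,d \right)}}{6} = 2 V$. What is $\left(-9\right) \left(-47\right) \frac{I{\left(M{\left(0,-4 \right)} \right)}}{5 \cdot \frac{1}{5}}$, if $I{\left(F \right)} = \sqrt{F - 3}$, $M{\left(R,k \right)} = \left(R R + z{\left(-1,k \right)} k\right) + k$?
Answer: $423 \sqrt{41} \approx 2708.5$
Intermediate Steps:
$z{\left(V,d \right)} = 12 V$ ($z{\left(V,d \right)} = 6 \cdot 2 V = 12 V$)
$M{\left(R,k \right)} = R^{2} - 11 k$ ($M{\left(R,k \right)} = \left(R R + 12 \left(-1\right) k\right) + k = \left(R^{2} - 12 k\right) + k = R^{2} - 11 k$)
$I{\left(F \right)} = \sqrt{-3 + F}$
$\left(-9\right) \left(-47\right) \frac{I{\left(M{\left(0,-4 \right)} \right)}}{5 \cdot \frac{1}{5}} = \left(-9\right) \left(-47\right) \frac{\sqrt{-3 + \left(0^{2} - -44\right)}}{5 \cdot \frac{1}{5}} = 423 \frac{\sqrt{-3 + \left(0 + 44\right)}}{5 \cdot \frac{1}{5}} = 423 \frac{\sqrt{-3 + 44}}{1} = 423 \sqrt{41} \cdot 1 = 423 \sqrt{41}$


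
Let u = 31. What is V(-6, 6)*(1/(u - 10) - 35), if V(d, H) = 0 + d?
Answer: 1468/7 ≈ 209.71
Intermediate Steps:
V(d, H) = d
V(-6, 6)*(1/(u - 10) - 35) = -6*(1/(31 - 10) - 35) = -6*(1/21 - 35) = -6*(-734/21) = 1468/7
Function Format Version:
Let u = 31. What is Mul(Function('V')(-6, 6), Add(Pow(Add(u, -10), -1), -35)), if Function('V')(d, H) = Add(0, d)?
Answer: Rational(1468, 7) ≈ 209.71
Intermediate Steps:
Function('V')(d, H) = d
Mul(Function('V')(-6, 6), Add(Pow(Add(u, -10), -1), -35)) = Mul(-6, Add(Pow(Add(31, -10), -1), -35)) = Mul(-6, Add(Pow(21, -1), -35)) = Mul(-6, Add(Rational(1, 21), -35)) = Mul(-6, Rational(-734, 21)) = Rational(1468, 7)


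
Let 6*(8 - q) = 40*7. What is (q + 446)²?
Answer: 1493284/9 ≈ 1.6592e+5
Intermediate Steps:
q = -116/3 (q = 8 - 20*7/3 = 8 - ⅙*280 = 8 - 140/3 = -116/3 ≈ -38.667)
(q + 446)² = (-116/3 + 446)² = (1222/3)² = 1493284/9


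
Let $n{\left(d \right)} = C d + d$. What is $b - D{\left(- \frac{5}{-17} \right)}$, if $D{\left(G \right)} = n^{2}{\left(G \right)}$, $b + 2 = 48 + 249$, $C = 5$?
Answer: $\frac{84355}{289} \approx 291.89$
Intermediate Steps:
$b = 295$ ($b = -2 + \left(48 + 249\right) = -2 + 297 = 295$)
$n{\left(d \right)} = 6 d$ ($n{\left(d \right)} = 5 d + d = 6 d$)
$D{\left(G \right)} = 36 G^{2}$ ($D{\left(G \right)} = \left(6 G\right)^{2} = 36 G^{2}$)
$b - D{\left(- \frac{5}{-17} \right)} = 295 - 36 \left(- \frac{5}{-17}\right)^{2} = 295 - 36 \left(\left(-5\right) \left(- \frac{1}{17}\right)\right)^{2} = 295 - 36 \left(\frac{5}{17}\right)^{2} = 295 - 36 \cdot \frac{25}{289} = 295 - \frac{900}{289} = \frac{84355}{289}$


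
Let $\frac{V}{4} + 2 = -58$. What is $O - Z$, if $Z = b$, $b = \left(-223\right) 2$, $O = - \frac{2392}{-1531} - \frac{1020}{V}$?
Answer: $\frac{2766899}{6124} \approx 451.81$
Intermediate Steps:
$V = -240$ ($V = -8 + 4 \left(-58\right) = -8 - 232 = -240$)
$O = \frac{35595}{6124}$ ($O = - \frac{2392}{-1531} - \frac{1020}{-240} = \left(-2392\right) \left(- \frac{1}{1531}\right) - - \frac{17}{4} = \frac{2392}{1531} + \frac{17}{4} = \frac{35595}{6124} \approx 5.8124$)
$b = -446$
$Z = -446$
$O - Z = \frac{35595}{6124} - -446 = \frac{35595}{6124} + 446 = \frac{2766899}{6124}$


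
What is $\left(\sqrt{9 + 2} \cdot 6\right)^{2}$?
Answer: $396$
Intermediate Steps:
$\left(\sqrt{9 + 2} \cdot 6\right)^{2} = \left(\sqrt{11} \cdot 6\right)^{2} = \left(6 \sqrt{11}\right)^{2} = 396$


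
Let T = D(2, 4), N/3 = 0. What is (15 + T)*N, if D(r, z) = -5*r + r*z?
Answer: 0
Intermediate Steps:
N = 0 (N = 3*0 = 0)
T = -2 (T = 2*(-5 + 4) = 2*(-1) = -2)
(15 + T)*N = (15 - 2)*0 = 13*0 = 0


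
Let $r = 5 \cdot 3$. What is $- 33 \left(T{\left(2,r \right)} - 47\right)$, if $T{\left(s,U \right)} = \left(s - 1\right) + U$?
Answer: $1023$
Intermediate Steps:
$r = 15$
$T{\left(s,U \right)} = -1 + U + s$ ($T{\left(s,U \right)} = \left(-1 + s\right) + U = -1 + U + s$)
$- 33 \left(T{\left(2,r \right)} - 47\right) = - 33 \left(\left(-1 + 15 + 2\right) - 47\right) = - 33 \left(16 - 47\right) = \left(-33\right) \left(-31\right) = 1023$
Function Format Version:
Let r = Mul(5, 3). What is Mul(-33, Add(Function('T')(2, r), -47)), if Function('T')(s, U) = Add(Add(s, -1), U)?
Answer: 1023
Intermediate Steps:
r = 15
Function('T')(s, U) = Add(-1, U, s) (Function('T')(s, U) = Add(Add(-1, s), U) = Add(-1, U, s))
Mul(-33, Add(Function('T')(2, r), -47)) = Mul(-33, Add(Add(-1, 15, 2), -47)) = Mul(-33, Add(16, -47)) = Mul(-33, -31) = 1023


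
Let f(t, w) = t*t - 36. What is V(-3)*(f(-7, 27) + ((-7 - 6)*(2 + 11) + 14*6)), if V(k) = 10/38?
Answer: -360/19 ≈ -18.947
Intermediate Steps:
f(t, w) = -36 + t**2 (f(t, w) = t**2 - 36 = -36 + t**2)
V(k) = 5/19 (V(k) = 10*(1/38) = 5/19)
V(-3)*(f(-7, 27) + ((-7 - 6)*(2 + 11) + 14*6)) = 5*((-36 + (-7)**2) + ((-7 - 6)*(2 + 11) + 14*6))/19 = 5*((-36 + 49) + (-13*13 + 84))/19 = 5*(13 + (-169 + 84))/19 = 5*(13 - 85)/19 = (5/19)*(-72) = -360/19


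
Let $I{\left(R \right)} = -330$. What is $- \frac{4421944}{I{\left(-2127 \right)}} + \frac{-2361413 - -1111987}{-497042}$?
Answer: $\frac{549576050057}{41005965} \approx 13402.0$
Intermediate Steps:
$- \frac{4421944}{I{\left(-2127 \right)}} + \frac{-2361413 - -1111987}{-497042} = - \frac{4421944}{-330} + \frac{-2361413 - -1111987}{-497042} = \left(-4421944\right) \left(- \frac{1}{330}\right) + \left(-2361413 + 1111987\right) \left(- \frac{1}{497042}\right) = \frac{2210972}{165} - - \frac{624713}{248521} = \frac{2210972}{165} + \frac{624713}{248521} = \frac{549576050057}{41005965}$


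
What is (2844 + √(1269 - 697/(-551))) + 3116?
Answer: 5960 + 14*√1967621/551 ≈ 5995.6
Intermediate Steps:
(2844 + √(1269 - 697/(-551))) + 3116 = (2844 + √(1269 - 697*(-1/551))) + 3116 = (2844 + √(1269 + 697/551)) + 3116 = (2844 + √(699916/551)) + 3116 = (2844 + 14*√1967621/551) + 3116 = 5960 + 14*√1967621/551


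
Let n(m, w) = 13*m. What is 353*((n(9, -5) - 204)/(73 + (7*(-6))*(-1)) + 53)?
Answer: 2120824/115 ≈ 18442.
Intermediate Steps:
353*((n(9, -5) - 204)/(73 + (7*(-6))*(-1)) + 53) = 353*((13*9 - 204)/(73 + (7*(-6))*(-1)) + 53) = 353*((117 - 204)/(73 - 42*(-1)) + 53) = 353*(-87/(73 + 42) + 53) = 353*(-87/115 + 53) = 353*(6008/115) = 2120824/115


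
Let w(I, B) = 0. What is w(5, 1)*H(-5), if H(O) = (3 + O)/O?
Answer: 0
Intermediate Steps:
H(O) = (3 + O)/O
w(5, 1)*H(-5) = 0*((3 - 5)/(-5)) = 0*(-⅕*(-2)) = 0*(⅖) = 0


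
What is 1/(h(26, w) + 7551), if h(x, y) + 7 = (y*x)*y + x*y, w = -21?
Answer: 1/18464 ≈ 5.4159e-5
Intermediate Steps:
h(x, y) = -7 + x*y + x*y² (h(x, y) = -7 + ((y*x)*y + x*y) = -7 + ((x*y)*y + x*y) = -7 + (x*y² + x*y) = -7 + (x*y + x*y²) = -7 + x*y + x*y²)
1/(h(26, w) + 7551) = 1/((-7 + 26*(-21) + 26*(-21)²) + 7551) = 1/((-7 - 546 + 26*441) + 7551) = 1/((-7 - 546 + 11466) + 7551) = 1/(10913 + 7551) = 1/18464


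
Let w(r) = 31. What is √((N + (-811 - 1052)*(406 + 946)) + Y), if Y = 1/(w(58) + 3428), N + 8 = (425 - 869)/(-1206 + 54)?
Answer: I*√214303590777298/9224 ≈ 1587.1*I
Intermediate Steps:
N = -731/96 (N = -8 + (425 - 869)/(-1206 + 54) = -8 - 444/(-1152) = -8 - 444*(-1/1152) = -8 + 37/96 = -731/96 ≈ -7.6146)
Y = 1/3459 (Y = 1/(31 + 3428) = 1/3459 ≈ 0.00028910)
√((N + (-811 - 1052)*(406 + 946)) + Y) = √((-731/96 + (-811 - 1052)*(406 + 946)) + 1/3459) = √((-731/96 - 1863*1352) + 1/3459) = √((-731/96 - 2518776) + 1/3459) = √(-241803227/96 + 1/3459) = √(-92933040233/36896) = I*√214303590777298/9224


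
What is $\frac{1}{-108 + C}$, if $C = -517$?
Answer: $- \frac{1}{625} \approx -0.0016$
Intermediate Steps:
$\frac{1}{-108 + C} = \frac{1}{-108 - 517} = \frac{1}{-625} = - \frac{1}{625}$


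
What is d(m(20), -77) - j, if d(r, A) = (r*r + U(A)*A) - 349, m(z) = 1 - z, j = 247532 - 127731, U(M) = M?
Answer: -113860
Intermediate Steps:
j = 119801
d(r, A) = -349 + A² + r² (d(r, A) = (r*r + A*A) - 349 = (r² + A²) - 349 = (A² + r²) - 349 = -349 + A² + r²)
d(m(20), -77) - j = (-349 + (-77)² + (1 - 1*20)²) - 1*119801 = (-349 + 5929 + (1 - 20)²) - 119801 = (-349 + 5929 + (-19)²) - 119801 = (-349 + 5929 + 361) - 119801 = 5941 - 119801 = -113860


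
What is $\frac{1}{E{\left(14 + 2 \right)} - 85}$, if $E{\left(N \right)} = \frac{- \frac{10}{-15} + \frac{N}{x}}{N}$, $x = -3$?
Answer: $- \frac{24}{2047} \approx -0.011724$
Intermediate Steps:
$E{\left(N \right)} = \frac{\frac{2}{3} - \frac{N}{3}}{N}$ ($E{\left(N \right)} = \frac{- \frac{10}{-15} + \frac{N}{-3}}{N} = \frac{\left(-10\right) \left(- \frac{1}{15}\right) + N \left(- \frac{1}{3}\right)}{N} = \frac{\frac{2}{3} - \frac{N}{3}}{N}$)
$\frac{1}{E{\left(14 + 2 \right)} - 85} = \frac{1}{\frac{2 - \left(14 + 2\right)}{3 \left(14 + 2\right)} - 85} = \frac{1}{\frac{2 - 16}{3 \cdot 16} - 85} = \frac{1}{\frac{1}{3} \cdot \frac{1}{16} \left(2 - 16\right) - 85} = \frac{1}{\frac{1}{3} \cdot \frac{1}{16} \left(-14\right) - 85} = \frac{1}{- \frac{7}{24} - 85} = \frac{1}{- \frac{2047}{24}} = - \frac{24}{2047}$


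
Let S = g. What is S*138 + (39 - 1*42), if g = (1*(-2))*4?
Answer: -1107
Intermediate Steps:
g = -8 (g = -2*4 = -8)
S = -8
S*138 + (39 - 1*42) = -8*138 + (39 - 1*42) = -1104 + (39 - 42) = -1104 - 3 = -1107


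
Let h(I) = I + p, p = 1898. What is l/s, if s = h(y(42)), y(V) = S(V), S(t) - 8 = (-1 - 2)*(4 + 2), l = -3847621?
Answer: -3847621/1888 ≈ -2037.9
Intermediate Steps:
S(t) = -10 (S(t) = 8 + (-1 - 2)*(4 + 2) = 8 - 3*6 = 8 - 18 = -10)
y(V) = -10
h(I) = 1898 + I (h(I) = I + 1898 = 1898 + I)
s = 1888 (s = 1898 - 10 = 1888)
l/s = -3847621/1888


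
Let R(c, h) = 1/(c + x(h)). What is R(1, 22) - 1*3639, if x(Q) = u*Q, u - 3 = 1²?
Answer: -323870/89 ≈ -3639.0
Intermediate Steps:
u = 4 (u = 3 + 1² = 3 + 1 = 4)
x(Q) = 4*Q
R(c, h) = 1/(c + 4*h)
R(1, 22) - 1*3639 = 1/(1 + 4*22) - 1*3639 = 1/(1 + 88) - 3639 = 1/89 - 3639 = -323870/89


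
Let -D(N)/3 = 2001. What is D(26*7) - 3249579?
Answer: -3255582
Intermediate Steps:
D(N) = -6003 (D(N) = -3*2001 = -6003)
D(26*7) - 3249579 = -6003 - 3249579 = -3255582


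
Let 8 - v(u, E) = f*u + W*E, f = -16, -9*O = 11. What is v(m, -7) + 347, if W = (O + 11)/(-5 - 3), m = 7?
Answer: 4126/9 ≈ 458.44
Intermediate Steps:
O = -11/9 (O = -⅑*11 = -11/9 ≈ -1.2222)
W = -11/9 (W = (-11/9 + 11)/(-5 - 3) = (88/9)/(-8) = (88/9)*(-⅛) = -11/9 ≈ -1.2222)
v(u, E) = 8 + 16*u + 11*E/9 (v(u, E) = 8 - (-16*u - 11*E/9) = 8 + (16*u + 11*E/9) = 8 + 16*u + 11*E/9)
v(m, -7) + 347 = (8 + 16*7 + (11/9)*(-7)) + 347 = (8 + 112 - 77/9) + 347 = 1003/9 + 347 = 4126/9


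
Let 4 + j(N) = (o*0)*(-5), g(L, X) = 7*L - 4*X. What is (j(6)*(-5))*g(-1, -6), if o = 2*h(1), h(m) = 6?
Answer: 340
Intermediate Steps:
g(L, X) = -4*X + 7*L
o = 12 (o = 2*6 = 12)
j(N) = -4 (j(N) = -4 + (12*0)*(-5) = -4 + 0*(-5) = -4 + 0 = -4)
(j(6)*(-5))*g(-1, -6) = (-4*(-5))*(-4*(-6) + 7*(-1)) = 20*(24 - 7) = 20*17 = 340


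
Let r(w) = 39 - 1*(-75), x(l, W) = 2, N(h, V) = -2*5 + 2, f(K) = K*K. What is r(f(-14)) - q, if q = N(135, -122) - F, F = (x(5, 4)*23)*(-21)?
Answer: -844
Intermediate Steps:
f(K) = K²
N(h, V) = -8 (N(h, V) = -10 + 2 = -8)
r(w) = 114 (r(w) = 39 + 75 = 114)
F = -966 (F = (2*23)*(-21) = 46*(-21) = -966)
q = 958 (q = -8 - 1*(-966) = -8 + 966 = 958)
r(f(-14)) - q = 114 - 1*958 = 114 - 958 = -844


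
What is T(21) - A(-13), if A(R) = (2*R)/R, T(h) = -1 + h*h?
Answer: 438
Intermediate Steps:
T(h) = -1 + h²
A(R) = 2
T(21) - A(-13) = (-1 + 21²) - 1*2 = (-1 + 441) - 2 = 440 - 2 = 438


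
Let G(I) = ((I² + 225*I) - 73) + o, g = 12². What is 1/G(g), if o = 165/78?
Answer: 26/1379693 ≈ 1.8845e-5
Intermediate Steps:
o = 55/26 (o = 165*(1/78) = 55/26 ≈ 2.1154)
g = 144
G(I) = -1843/26 + I² + 225*I (G(I) = ((I² + 225*I) - 73) + 55/26 = (-73 + I² + 225*I) + 55/26 = -1843/26 + I² + 225*I)
1/G(g) = 1/(-1843/26 + 144² + 225*144) = 1/(-1843/26 + 20736 + 32400) = 1/(1379693/26) = 26/1379693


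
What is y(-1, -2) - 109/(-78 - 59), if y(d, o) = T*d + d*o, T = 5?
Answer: -302/137 ≈ -2.2044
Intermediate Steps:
y(d, o) = 5*d + d*o
y(-1, -2) - 109/(-78 - 59) = -(5 - 2) - 109/(-78 - 59) = -1*3 - 109/(-137) = -3 - 1/137*(-109) = -3 + 109/137 = -302/137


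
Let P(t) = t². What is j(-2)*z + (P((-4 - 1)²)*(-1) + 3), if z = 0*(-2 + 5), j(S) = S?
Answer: -622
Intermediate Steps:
z = 0 (z = 0*3 = 0)
j(-2)*z + (P((-4 - 1)²)*(-1) + 3) = -2*0 + (((-4 - 1)²)²*(-1) + 3) = 0 + (((-5)²)²*(-1) + 3) = 0 + (25²*(-1) + 3) = 0 + (625*(-1) + 3) = 0 + (-625 + 3) = 0 - 622 = -622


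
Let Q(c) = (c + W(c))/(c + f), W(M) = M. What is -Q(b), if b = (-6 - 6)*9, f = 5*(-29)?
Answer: -216/253 ≈ -0.85375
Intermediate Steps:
f = -145
b = -108 (b = -12*9 = -108)
Q(c) = 2*c/(-145 + c) (Q(c) = (c + c)/(c - 145) = (2*c)/(-145 + c) = 2*c/(-145 + c))
-Q(b) = -2*(-108)/(-145 - 108) = -2*(-108)/(-253) = -2*(-108)*(-1)/253 = -1*216/253 = -216/253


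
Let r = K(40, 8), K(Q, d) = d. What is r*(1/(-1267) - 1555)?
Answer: -15761488/1267 ≈ -12440.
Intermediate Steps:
r = 8
r*(1/(-1267) - 1555) = 8*(1/(-1267) - 1555) = 8*(-1/1267 - 1555) = 8*(-1970186/1267) = -15761488/1267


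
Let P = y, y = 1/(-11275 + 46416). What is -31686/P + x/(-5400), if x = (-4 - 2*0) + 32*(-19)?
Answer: -167021658883/150 ≈ -1.1135e+9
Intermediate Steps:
x = -612 (x = (-4 + 0) - 608 = -4 - 608 = -612)
y = 1/35141 ≈ 2.8457e-5
P = 1/35141 ≈ 2.8457e-5
-31686/P + x/(-5400) = -31686/1/35141 - 612/(-5400) = -31686*35141 - 612*(-1/5400) = -1113477726 + 17/150 = -167021658883/150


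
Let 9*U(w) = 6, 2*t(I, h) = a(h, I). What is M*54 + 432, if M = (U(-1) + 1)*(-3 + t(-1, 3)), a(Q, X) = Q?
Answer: 297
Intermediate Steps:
t(I, h) = h/2
U(w) = ⅔ (U(w) = (⅑)*6 = ⅔)
M = -5/2 (M = (⅔ + 1)*(-3 + (½)*3) = 5*(-3 + 3/2)/3 = (5/3)*(-3/2) = -5/2 ≈ -2.5000)
M*54 + 432 = -5/2*54 + 432 = -135 + 432 = 297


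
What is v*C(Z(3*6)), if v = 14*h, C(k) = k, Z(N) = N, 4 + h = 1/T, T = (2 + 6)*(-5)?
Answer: -10143/10 ≈ -1014.3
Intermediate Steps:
T = -40 (T = 8*(-5) = -40)
h = -161/40 (h = -4 + 1/(-40) = -4 - 1/40 = -161/40 ≈ -4.0250)
v = -1127/20 (v = 14*(-161/40) = -1127/20 ≈ -56.350)
v*C(Z(3*6)) = -3381*6/20 = -1127/20*18 = -10143/10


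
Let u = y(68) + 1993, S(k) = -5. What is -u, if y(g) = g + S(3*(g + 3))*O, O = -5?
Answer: -2086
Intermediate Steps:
y(g) = 25 + g (y(g) = g - 5*(-5) = g + 25 = 25 + g)
u = 2086 (u = (25 + 68) + 1993 = 93 + 1993 = 2086)
-u = -1*2086 = -2086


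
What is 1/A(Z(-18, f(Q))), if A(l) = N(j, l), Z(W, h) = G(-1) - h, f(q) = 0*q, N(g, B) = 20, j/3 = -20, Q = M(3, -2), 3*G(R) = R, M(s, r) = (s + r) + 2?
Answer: 1/20 ≈ 0.050000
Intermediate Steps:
M(s, r) = 2 + r + s (M(s, r) = (r + s) + 2 = 2 + r + s)
G(R) = R/3
Q = 3 (Q = 2 - 2 + 3 = 3)
j = -60 (j = 3*(-20) = -60)
f(q) = 0
Z(W, h) = -⅓ - h (Z(W, h) = (⅓)*(-1) - h = -⅓ - h)
A(l) = 20
1/A(Z(-18, f(Q))) = 1/20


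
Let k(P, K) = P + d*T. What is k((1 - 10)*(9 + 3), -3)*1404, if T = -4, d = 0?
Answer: -151632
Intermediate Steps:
k(P, K) = P (k(P, K) = P + 0*(-4) = P + 0 = P)
k((1 - 10)*(9 + 3), -3)*1404 = ((1 - 10)*(9 + 3))*1404 = -9*12*1404 = -108*1404 = -151632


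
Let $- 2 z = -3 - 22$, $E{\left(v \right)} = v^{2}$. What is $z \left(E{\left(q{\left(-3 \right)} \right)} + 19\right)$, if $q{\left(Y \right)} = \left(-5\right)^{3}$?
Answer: $195550$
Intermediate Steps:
$q{\left(Y \right)} = -125$
$z = \frac{25}{2}$ ($z = - \frac{-3 - 22}{2} = \left(- \frac{1}{2}\right) \left(-25\right) = \frac{25}{2} \approx 12.5$)
$z \left(E{\left(q{\left(-3 \right)} \right)} + 19\right) = \frac{25 \left(\left(-125\right)^{2} + 19\right)}{2} = \frac{25 \left(15625 + 19\right)}{2} = \frac{25}{2} \cdot 15644 = 195550$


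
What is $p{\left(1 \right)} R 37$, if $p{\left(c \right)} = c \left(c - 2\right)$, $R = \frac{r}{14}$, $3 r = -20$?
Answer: $\frac{370}{21} \approx 17.619$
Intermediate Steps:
$r = - \frac{20}{3}$ ($r = \frac{1}{3} \left(-20\right) = - \frac{20}{3} \approx -6.6667$)
$R = - \frac{10}{21}$ ($R = - \frac{20}{3 \cdot 14} = \left(- \frac{20}{3}\right) \frac{1}{14} = - \frac{10}{21} \approx -0.47619$)
$p{\left(c \right)} = c \left(-2 + c\right)$
$p{\left(1 \right)} R 37 = 1 \left(-2 + 1\right) \left(- \frac{10}{21}\right) 37 = 1 \left(-1\right) \left(- \frac{10}{21}\right) 37 = \left(-1\right) \left(- \frac{10}{21}\right) 37 = \frac{10}{21} \cdot 37 = \frac{370}{21}$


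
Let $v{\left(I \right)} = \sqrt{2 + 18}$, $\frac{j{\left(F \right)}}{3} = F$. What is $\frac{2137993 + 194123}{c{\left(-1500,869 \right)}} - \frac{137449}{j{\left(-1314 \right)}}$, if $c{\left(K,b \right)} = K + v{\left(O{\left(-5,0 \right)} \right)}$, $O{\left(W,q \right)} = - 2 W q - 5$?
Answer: $- \frac{674027220349}{443471058} - \frac{1166058 \sqrt{5}}{562495} \approx -1524.5$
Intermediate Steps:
$j{\left(F \right)} = 3 F$
$O{\left(W,q \right)} = -5 - 2 W q$ ($O{\left(W,q \right)} = - 2 W q - 5 = -5 - 2 W q$)
$v{\left(I \right)} = 2 \sqrt{5}$ ($v{\left(I \right)} = \sqrt{20} = 2 \sqrt{5}$)
$c{\left(K,b \right)} = K + 2 \sqrt{5}$
$\frac{2137993 + 194123}{c{\left(-1500,869 \right)}} - \frac{137449}{j{\left(-1314 \right)}} = \frac{2137993 + 194123}{-1500 + 2 \sqrt{5}} - \frac{137449}{3 \left(-1314\right)} = \frac{2332116}{-1500 + 2 \sqrt{5}} - \frac{137449}{-3942} = \frac{2332116}{-1500 + 2 \sqrt{5}} - - \frac{137449}{3942} = \frac{2332116}{-1500 + 2 \sqrt{5}} + \frac{137449}{3942} = \frac{137449}{3942} + \frac{2332116}{-1500 + 2 \sqrt{5}}$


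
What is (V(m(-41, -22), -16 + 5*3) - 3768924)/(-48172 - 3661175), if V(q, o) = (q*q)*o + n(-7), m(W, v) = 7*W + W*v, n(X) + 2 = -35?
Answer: 4147186/3709347 ≈ 1.1180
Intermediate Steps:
n(X) = -37 (n(X) = -2 - 35 = -37)
V(q, o) = -37 + o*q² (V(q, o) = (q*q)*o - 37 = q²*o - 37 = o*q² - 37 = -37 + o*q²)
(V(m(-41, -22), -16 + 5*3) - 3768924)/(-48172 - 3661175) = ((-37 + (-16 + 5*3)*(-41*(7 - 22))²) - 3768924)/(-48172 - 3661175) = ((-37 + (-16 + 15)*(-41*(-15))²) - 3768924)/(-3709347) = ((-37 - 1*615²) - 3768924)*(-1/3709347) = ((-37 - 1*378225) - 3768924)*(-1/3709347) = ((-37 - 378225) - 3768924)*(-1/3709347) = (-378262 - 3768924)*(-1/3709347) = -4147186*(-1/3709347) = 4147186/3709347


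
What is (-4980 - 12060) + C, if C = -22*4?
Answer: -17128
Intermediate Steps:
C = -88
(-4980 - 12060) + C = (-4980 - 12060) - 88 = -17040 - 88 = -17128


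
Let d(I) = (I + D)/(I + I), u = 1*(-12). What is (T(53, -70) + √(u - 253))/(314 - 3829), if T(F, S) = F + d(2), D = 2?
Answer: -54/3515 - I*√265/3515 ≈ -0.015363 - 0.0046312*I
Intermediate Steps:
u = -12
d(I) = (2 + I)/(2*I) (d(I) = (I + 2)/(I + I) = (2 + I)/((2*I)) = (2 + I)*(1/(2*I)) = (2 + I)/(2*I))
T(F, S) = 1 + F (T(F, S) = F + (½)*(2 + 2)/2 = F + (½)*(½)*4 = F + 1 = 1 + F)
(T(53, -70) + √(u - 253))/(314 - 3829) = ((1 + 53) + √(-12 - 253))/(314 - 3829) = (54 + √(-265))/(-3515) = (54 + I*√265)*(-1/3515) = -54/3515 - I*√265/3515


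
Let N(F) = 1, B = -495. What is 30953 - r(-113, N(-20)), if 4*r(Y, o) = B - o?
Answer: 31077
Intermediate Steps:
r(Y, o) = -495/4 - o/4 (r(Y, o) = (-495 - o)/4 = -495/4 - o/4)
30953 - r(-113, N(-20)) = 30953 - (-495/4 - 1/4*1) = 30953 - (-495/4 - 1/4) = 30953 - 1*(-124) = 30953 + 124 = 31077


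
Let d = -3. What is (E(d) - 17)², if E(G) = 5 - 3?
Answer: 225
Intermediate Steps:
E(G) = 2
(E(d) - 17)² = (2 - 17)² = (-15)² = 225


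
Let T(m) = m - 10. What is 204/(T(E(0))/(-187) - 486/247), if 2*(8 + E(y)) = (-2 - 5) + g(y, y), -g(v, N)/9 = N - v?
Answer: -18845112/171143 ≈ -110.11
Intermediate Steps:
g(v, N) = -9*N + 9*v (g(v, N) = -9*(N - v) = -9*N + 9*v)
E(y) = -23/2 (E(y) = -8 + ((-2 - 5) + (-9*y + 9*y))/2 = -8 + (-7 + 0)/2 = -8 + (1/2)*(-7) = -8 - 7/2 = -23/2)
T(m) = -10 + m
204/(T(E(0))/(-187) - 486/247) = 204/((-10 - 23/2)/(-187) - 486/247) = 204/(-43/2*(-1/187) - 486*1/247) = 204/(43/374 - 486/247) = 204/(-171143/92378) = 204*(-92378/171143) = -18845112/171143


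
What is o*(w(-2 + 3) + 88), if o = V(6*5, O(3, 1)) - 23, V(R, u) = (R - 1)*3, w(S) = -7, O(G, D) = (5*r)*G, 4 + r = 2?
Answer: 5184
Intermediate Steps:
r = -2 (r = -4 + 2 = -2)
O(G, D) = -10*G (O(G, D) = (5*(-2))*G = -10*G)
V(R, u) = -3 + 3*R (V(R, u) = (-1 + R)*3 = -3 + 3*R)
o = 64 (o = (-3 + 3*(6*5)) - 23 = (-3 + 3*30) - 23 = (-3 + 90) - 23 = 87 - 23 = 64)
o*(w(-2 + 3) + 88) = 64*(-7 + 88) = 64*81 = 5184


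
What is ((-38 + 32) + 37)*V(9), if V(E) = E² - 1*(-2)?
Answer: 2573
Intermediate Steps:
V(E) = 2 + E² (V(E) = E² + 2 = 2 + E²)
((-38 + 32) + 37)*V(9) = ((-38 + 32) + 37)*(2 + 9²) = (-6 + 37)*(2 + 81) = 31*83 = 2573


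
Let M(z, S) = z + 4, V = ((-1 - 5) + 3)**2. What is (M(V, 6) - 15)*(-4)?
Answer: 8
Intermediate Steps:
V = 9 (V = (-6 + 3)**2 = (-3)**2 = 9)
M(z, S) = 4 + z
(M(V, 6) - 15)*(-4) = ((4 + 9) - 15)*(-4) = (13 - 15)*(-4) = -2*(-4) = 8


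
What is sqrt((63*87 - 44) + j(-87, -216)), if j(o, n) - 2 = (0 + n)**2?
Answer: sqrt(52095) ≈ 228.24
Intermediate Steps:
j(o, n) = 2 + n**2 (j(o, n) = 2 + (0 + n)**2 = 2 + n**2)
sqrt((63*87 - 44) + j(-87, -216)) = sqrt((63*87 - 44) + (2 + (-216)**2)) = sqrt((5481 - 44) + (2 + 46656)) = sqrt(5437 + 46658) = sqrt(52095)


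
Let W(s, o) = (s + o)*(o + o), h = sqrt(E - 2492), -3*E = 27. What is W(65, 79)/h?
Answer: -22752*I*sqrt(2501)/2501 ≈ -454.95*I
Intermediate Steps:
E = -9 (E = -1/3*27 = -9)
h = I*sqrt(2501) (h = sqrt(-9 - 2492) = sqrt(-2501) = I*sqrt(2501) ≈ 50.01*I)
W(s, o) = 2*o*(o + s) (W(s, o) = (o + s)*(2*o) = 2*o*(o + s))
W(65, 79)/h = (2*79*(79 + 65))/((I*sqrt(2501))) = (2*79*144)*(-I*sqrt(2501)/2501) = 22752*(-I*sqrt(2501)/2501) = -22752*I*sqrt(2501)/2501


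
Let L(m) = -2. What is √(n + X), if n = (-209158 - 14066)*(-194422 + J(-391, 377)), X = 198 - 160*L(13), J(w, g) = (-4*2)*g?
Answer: √44072900630 ≈ 2.0994e+5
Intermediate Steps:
J(w, g) = -8*g
X = 518 (X = 198 - 160*(-2) = 198 + 320 = 518)
n = 44072900112 (n = (-209158 - 14066)*(-194422 - 8*377) = -223224*(-194422 - 3016) = -223224*(-197438) = 44072900112)
√(n + X) = √(44072900112 + 518) = √44072900630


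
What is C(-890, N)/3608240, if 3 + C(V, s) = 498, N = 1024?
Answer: 99/721648 ≈ 0.00013719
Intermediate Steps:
C(V, s) = 495 (C(V, s) = -3 + 498 = 495)
C(-890, N)/3608240 = 495/3608240 = 495*(1/3608240) = 99/721648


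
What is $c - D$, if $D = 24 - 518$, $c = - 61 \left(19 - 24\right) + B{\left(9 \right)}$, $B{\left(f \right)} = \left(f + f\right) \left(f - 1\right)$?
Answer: $943$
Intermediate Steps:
$B{\left(f \right)} = 2 f \left(-1 + f\right)$
$c = 449$ ($c = - 61 \left(19 - 24\right) + 2 \cdot 9 \left(-1 + 9\right) = \left(-61\right) \left(-5\right) + 2 \cdot 9 \cdot 8 = 305 + 144 = 449$)
$D = -494$ ($D = 24 - 518 = -494$)
$c - D = 449 - -494 = 449 + 494 = 943$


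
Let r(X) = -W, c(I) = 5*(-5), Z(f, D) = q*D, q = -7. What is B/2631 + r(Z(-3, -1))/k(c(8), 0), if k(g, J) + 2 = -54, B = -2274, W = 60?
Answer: 2543/12278 ≈ 0.20712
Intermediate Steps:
Z(f, D) = -7*D
c(I) = -25
r(X) = -60 (r(X) = -1*60 = -60)
k(g, J) = -56 (k(g, J) = -2 - 54 = -56)
B/2631 + r(Z(-3, -1))/k(c(8), 0) = -2274/2631 - 60/(-56) = -2274*1/2631 - 60*(-1/56) = -758/877 + 15/14 = 2543/12278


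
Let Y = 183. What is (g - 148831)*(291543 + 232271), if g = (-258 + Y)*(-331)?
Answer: -64956078884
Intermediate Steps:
g = 24825 (g = (-258 + 183)*(-331) = -75*(-331) = 24825)
(g - 148831)*(291543 + 232271) = (24825 - 148831)*(291543 + 232271) = -124006*523814 = -64956078884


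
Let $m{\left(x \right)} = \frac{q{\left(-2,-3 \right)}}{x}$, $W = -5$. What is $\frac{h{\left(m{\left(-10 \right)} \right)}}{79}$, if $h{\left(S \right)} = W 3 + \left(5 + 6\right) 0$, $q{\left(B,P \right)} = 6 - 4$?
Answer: $- \frac{15}{79} \approx -0.18987$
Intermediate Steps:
$q{\left(B,P \right)} = 2$
$m{\left(x \right)} = \frac{2}{x}$
$h{\left(S \right)} = -15$ ($h{\left(S \right)} = \left(-5\right) 3 + \left(5 + 6\right) 0 = -15 + 11 \cdot 0 = -15 + 0 = -15$)
$\frac{h{\left(m{\left(-10 \right)} \right)}}{79} = - \frac{15}{79}$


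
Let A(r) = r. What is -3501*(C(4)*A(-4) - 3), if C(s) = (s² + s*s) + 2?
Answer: 486639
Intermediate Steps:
C(s) = 2 + 2*s² (C(s) = (s² + s²) + 2 = 2*s² + 2 = 2 + 2*s²)
-3501*(C(4)*A(-4) - 3) = -3501*((2 + 2*4²)*(-4) - 3) = -3501*((2 + 2*16)*(-4) - 3) = -3501*((2 + 32)*(-4) - 3) = -3501*(34*(-4) - 3) = -3501*(-136 - 3) = -3501*(-139) = 486639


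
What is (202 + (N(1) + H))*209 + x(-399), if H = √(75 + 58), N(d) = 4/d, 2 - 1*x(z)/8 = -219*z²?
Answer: 278963222 + 209*√133 ≈ 2.7897e+8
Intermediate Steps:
x(z) = 16 + 1752*z² (x(z) = 16 - (-1752)*z² = 16 + 1752*z²)
H = √133 ≈ 11.533
(202 + (N(1) + H))*209 + x(-399) = (202 + (4/1 + √133))*209 + (16 + 1752*(-399)²) = (202 + (4*1 + √133))*209 + (16 + 1752*159201) = (202 + (4 + √133))*209 + (16 + 278920152) = (206 + √133)*209 + 278920168 = (43054 + 209*√133) + 278920168 = 278963222 + 209*√133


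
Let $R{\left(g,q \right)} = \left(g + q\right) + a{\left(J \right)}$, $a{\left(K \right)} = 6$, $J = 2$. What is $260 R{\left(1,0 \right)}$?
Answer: $1820$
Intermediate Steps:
$R{\left(g,q \right)} = 6 + g + q$ ($R{\left(g,q \right)} = \left(g + q\right) + 6 = 6 + g + q$)
$260 R{\left(1,0 \right)} = 260 \left(6 + 1 + 0\right) = 260 \cdot 7 = 1820$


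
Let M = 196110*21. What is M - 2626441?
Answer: 1491869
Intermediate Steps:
M = 4118310
M - 2626441 = 4118310 - 2626441 = 1491869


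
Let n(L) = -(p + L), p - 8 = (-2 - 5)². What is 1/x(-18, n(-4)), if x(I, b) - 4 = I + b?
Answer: -1/67 ≈ -0.014925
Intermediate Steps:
p = 57 (p = 8 + (-2 - 5)² = 8 + (-7)² = 8 + 49 = 57)
n(L) = -57 - L (n(L) = -(57 + L) = -57 - L)
x(I, b) = 4 + I + b (x(I, b) = 4 + (I + b) = 4 + I + b)
1/x(-18, n(-4)) = 1/(4 - 18 + (-57 - 1*(-4))) = 1/(4 - 18 + (-57 + 4)) = 1/(4 - 18 - 53) = 1/(-67) = -1/67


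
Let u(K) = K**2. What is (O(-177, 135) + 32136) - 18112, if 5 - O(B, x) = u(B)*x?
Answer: -4215386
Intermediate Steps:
O(B, x) = 5 - x*B**2 (O(B, x) = 5 - B**2*x = 5 - x*B**2)
(O(-177, 135) + 32136) - 18112 = ((5 - 1*135*(-177)**2) + 32136) - 18112 = ((5 - 1*135*31329) + 32136) - 18112 = ((5 - 4229415) + 32136) - 18112 = (-4229410 + 32136) - 18112 = -4197274 - 18112 = -4215386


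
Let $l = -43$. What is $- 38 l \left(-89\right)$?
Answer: $-145426$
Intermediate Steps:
$- 38 l \left(-89\right) = \left(-38\right) \left(-43\right) \left(-89\right) = 1634 \left(-89\right) = -145426$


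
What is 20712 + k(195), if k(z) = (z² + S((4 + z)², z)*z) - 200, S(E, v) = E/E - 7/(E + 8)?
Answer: 775438141/13203 ≈ 58732.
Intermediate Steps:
S(E, v) = 1 - 7/(8 + E)
k(z) = -200 + z² + z*(1 + (4 + z)²)/(8 + (4 + z)²) (k(z) = (z² + ((1 + (4 + z)²)/(8 + (4 + z)²))*z) - 200 = (z² + z*(1 + (4 + z)²)/(8 + (4 + z)²)) - 200 = -200 + z² + z*(1 + (4 + z)²)/(8 + (4 + z)²))
20712 + k(195) = 20712 + (195*(1 + (4 + 195)²) + (-200 + 195²)*(8 + (4 + 195)²))/(8 + (4 + 195)²) = 20712 + (195*(1 + 199²) + (-200 + 38025)*(8 + 199²))/(8 + 199²) = 20712 + (195*(1 + 39601) + 37825*(8 + 39601))/(8 + 39601) = 20712 + (195*39602 + 37825*39609)/39609 = 20712 + (7722390 + 1498210425)/39609 = 20712 + (1/39609)*1505932815 = 20712 + 501977605/13203 = 775438141/13203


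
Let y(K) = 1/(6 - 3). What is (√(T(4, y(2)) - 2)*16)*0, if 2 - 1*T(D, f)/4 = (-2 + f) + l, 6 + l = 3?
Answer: 0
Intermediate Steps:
l = -3 (l = -6 + 3 = -3)
y(K) = ⅓ (y(K) = 1/3 = ⅓)
T(D, f) = 28 - 4*f (T(D, f) = 8 - 4*((-2 + f) - 3) = 8 - 4*(-5 + f) = 8 + (20 - 4*f) = 28 - 4*f)
(√(T(4, y(2)) - 2)*16)*0 = (√((28 - 4*⅓) - 2)*16)*0 = (√((28 - 4/3) - 2)*16)*0 = (√(80/3 - 2)*16)*0 = (√(74/3)*16)*0 = ((√222/3)*16)*0 = (16*√222/3)*0 = 0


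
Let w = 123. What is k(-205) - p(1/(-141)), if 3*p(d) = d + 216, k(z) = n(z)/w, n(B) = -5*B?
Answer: -26930/423 ≈ -63.664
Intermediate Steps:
k(z) = -5*z/123
p(d) = 72 + d/3 (p(d) = (d + 216)/3 = (216 + d)/3 = 72 + d/3)
k(-205) - p(1/(-141)) = -5/123*(-205) - (72 + (⅓)/(-141)) = 25/3 - (72 + (⅓)*(-1/141)) = 25/3 - (72 - 1/423) = 25/3 - 1*30455/423 = 25/3 - 30455/423 = -26930/423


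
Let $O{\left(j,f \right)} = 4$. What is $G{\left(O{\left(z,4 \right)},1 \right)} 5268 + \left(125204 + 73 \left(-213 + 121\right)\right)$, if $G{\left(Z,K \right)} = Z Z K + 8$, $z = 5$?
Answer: $244920$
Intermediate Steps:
$G{\left(Z,K \right)} = 8 + K Z^{2}$ ($G{\left(Z,K \right)} = Z^{2} K + 8 = K Z^{2} + 8 = 8 + K Z^{2}$)
$G{\left(O{\left(z,4 \right)},1 \right)} 5268 + \left(125204 + 73 \left(-213 + 121\right)\right) = \left(8 + 1 \cdot 4^{2}\right) 5268 + \left(125204 + 73 \left(-213 + 121\right)\right) = \left(8 + 1 \cdot 16\right) 5268 + \left(125204 + 73 \left(-92\right)\right) = \left(8 + 16\right) 5268 + \left(125204 - 6716\right) = 24 \cdot 5268 + 118488 = 126432 + 118488 = 244920$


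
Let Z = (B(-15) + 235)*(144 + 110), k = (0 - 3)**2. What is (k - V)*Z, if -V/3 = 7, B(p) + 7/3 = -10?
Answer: 1696720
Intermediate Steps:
B(p) = -37/3 (B(p) = -7/3 - 10 = -37/3)
V = -21 (V = -3*7 = -21)
k = 9 (k = (-3)**2 = 9)
Z = 169672/3 (Z = (-37/3 + 235)*(144 + 110) = (668/3)*254 = 169672/3 ≈ 56557.)
(k - V)*Z = (9 - 1*(-21))*(169672/3) = (9 + 21)*(169672/3) = 30*(169672/3) = 1696720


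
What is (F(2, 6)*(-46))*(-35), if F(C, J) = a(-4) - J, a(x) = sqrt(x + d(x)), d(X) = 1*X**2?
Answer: -9660 + 3220*sqrt(3) ≈ -4082.8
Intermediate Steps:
d(X) = X**2
a(x) = sqrt(x + x**2)
F(C, J) = -J + 2*sqrt(3) (F(C, J) = sqrt(-4*(1 - 4)) - J = sqrt(-4*(-3)) - J = sqrt(12) - J = 2*sqrt(3) - J = -J + 2*sqrt(3))
(F(2, 6)*(-46))*(-35) = ((-1*6 + 2*sqrt(3))*(-46))*(-35) = ((-6 + 2*sqrt(3))*(-46))*(-35) = (276 - 92*sqrt(3))*(-35) = -9660 + 3220*sqrt(3)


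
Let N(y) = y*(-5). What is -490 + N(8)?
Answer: -530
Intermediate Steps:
N(y) = -5*y
-490 + N(8) = -490 - 5*8 = -490 - 40 = -530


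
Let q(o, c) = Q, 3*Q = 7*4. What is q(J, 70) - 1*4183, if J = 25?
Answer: -12521/3 ≈ -4173.7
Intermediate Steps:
Q = 28/3 (Q = (7*4)/3 = (1/3)*28 = 28/3 ≈ 9.3333)
q(o, c) = 28/3
q(J, 70) - 1*4183 = 28/3 - 1*4183 = 28/3 - 4183 = -12521/3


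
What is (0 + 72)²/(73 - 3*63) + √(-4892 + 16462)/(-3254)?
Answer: -1296/29 - √11570/3254 ≈ -44.723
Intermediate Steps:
(0 + 72)²/(73 - 3*63) + √(-4892 + 16462)/(-3254) = 72²/(73 - 189) + √11570*(-1/3254) = 5184/(-116) - √11570/3254 = 5184*(-1/116) - √11570/3254 = -1296/29 - √11570/3254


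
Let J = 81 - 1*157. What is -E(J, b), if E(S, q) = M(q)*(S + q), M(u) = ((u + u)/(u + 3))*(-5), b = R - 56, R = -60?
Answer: -222720/113 ≈ -1971.0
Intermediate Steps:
J = -76 (J = 81 - 157 = -76)
b = -116 (b = -60 - 56 = -116)
M(u) = -10*u/(3 + u) (M(u) = ((2*u)/(3 + u))*(-5) = (2*u/(3 + u))*(-5) = -10*u/(3 + u))
E(S, q) = -10*q*(S + q)/(3 + q) (E(S, q) = (-10*q/(3 + q))*(S + q) = -10*q*(S + q)/(3 + q))
-E(J, b) = -(-10)*(-116)*(-76 - 116)/(3 - 116) = -(-10)*(-116)*(-192)/(-113) = -(-10)*(-116)*(-1)*(-192)/113 = -1*222720/113 = -222720/113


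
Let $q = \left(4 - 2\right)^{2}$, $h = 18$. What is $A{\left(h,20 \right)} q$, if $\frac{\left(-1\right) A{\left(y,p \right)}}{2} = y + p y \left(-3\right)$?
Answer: $8496$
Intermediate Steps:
$q = 4$ ($q = 2^{2} = 4$)
$A{\left(y,p \right)} = - 2 y + 6 p y$ ($A{\left(y,p \right)} = - 2 \left(y + p y \left(-3\right)\right) = - 2 \left(y - 3 p y\right) = - 2 y + 6 p y$)
$A{\left(h,20 \right)} q = 2 \cdot 18 \left(-1 + 3 \cdot 20\right) 4 = 2 \cdot 18 \left(-1 + 60\right) 4 = 2 \cdot 18 \cdot 59 \cdot 4 = 2124 \cdot 4 = 8496$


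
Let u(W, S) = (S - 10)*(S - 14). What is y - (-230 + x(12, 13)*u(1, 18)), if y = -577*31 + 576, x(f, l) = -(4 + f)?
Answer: -16569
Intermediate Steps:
x(f, l) = -4 - f
u(W, S) = (-14 + S)*(-10 + S) (u(W, S) = (-10 + S)*(-14 + S) = (-14 + S)*(-10 + S))
y = -17311 (y = -17887 + 576 = -17311)
y - (-230 + x(12, 13)*u(1, 18)) = -17311 - (-230 + (-4 - 1*12)*(140 + 18**2 - 24*18)) = -17311 - (-230 + (-4 - 12)*(140 + 324 - 432)) = -17311 - (-230 - 16*32) = -17311 - (-230 - 512) = -17311 - 1*(-742) = -17311 + 742 = -16569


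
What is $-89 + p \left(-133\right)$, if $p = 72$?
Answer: $-9665$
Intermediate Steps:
$-89 + p \left(-133\right) = -89 + 72 \left(-133\right) = -89 - 9576 = -9665$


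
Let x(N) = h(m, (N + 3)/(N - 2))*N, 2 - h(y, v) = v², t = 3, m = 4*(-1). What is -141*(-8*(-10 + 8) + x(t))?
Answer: 12126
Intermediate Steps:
m = -4
h(y, v) = 2 - v²
x(N) = N*(2 - (3 + N)²/(-2 + N)²) (x(N) = (2 - ((N + 3)/(N - 2))²)*N = (2 - ((3 + N)/(-2 + N))²)*N = (2 - (3 + N)²/(-2 + N)²)*N = N*(2 - (3 + N)²/(-2 + N)²))
-141*(-8*(-10 + 8) + x(t)) = -141*(-8*(-10 + 8) + 3*(-1 + 3² - 14*3)/(4 + 3² - 4*3)) = -141*(-8*(-2) + 3*(-1 + 9 - 42)/(4 + 9 - 12)) = -141*(16 + 3*(-34)/1) = -141*(16 + 3*1*(-34)) = -141*(16 - 102) = -141*(-86) = 12126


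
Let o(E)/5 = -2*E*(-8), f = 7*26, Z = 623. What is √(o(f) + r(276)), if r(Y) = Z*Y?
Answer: 2*√46627 ≈ 431.87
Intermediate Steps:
f = 182
r(Y) = 623*Y
o(E) = 80*E (o(E) = 5*(-2*E*(-8)) = 5*(16*E) = 80*E)
√(o(f) + r(276)) = √(80*182 + 623*276) = √(14560 + 171948) = √186508 = 2*√46627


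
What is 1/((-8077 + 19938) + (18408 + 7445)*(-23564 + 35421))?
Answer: 1/306550882 ≈ 3.2621e-9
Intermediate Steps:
1/((-8077 + 19938) + (18408 + 7445)*(-23564 + 35421)) = 1/(11861 + 25853*11857) = 1/(11861 + 306539021) = 1/306550882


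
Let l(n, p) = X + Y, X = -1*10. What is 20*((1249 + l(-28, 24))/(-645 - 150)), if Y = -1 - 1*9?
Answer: -4916/159 ≈ -30.918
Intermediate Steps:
Y = -10 (Y = -1 - 9 = -10)
X = -10
l(n, p) = -20 (l(n, p) = -10 - 10 = -20)
20*((1249 + l(-28, 24))/(-645 - 150)) = 20*((1249 - 20)/(-645 - 150)) = 20*(1229/(-795)) = 20*(1229*(-1/795)) = 20*(-1229/795) = -4916/159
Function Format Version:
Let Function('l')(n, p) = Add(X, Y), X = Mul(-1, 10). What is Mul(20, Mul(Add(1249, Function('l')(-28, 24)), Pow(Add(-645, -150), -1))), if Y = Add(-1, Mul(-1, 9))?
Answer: Rational(-4916, 159) ≈ -30.918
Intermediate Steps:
Y = -10 (Y = Add(-1, -9) = -10)
X = -10
Function('l')(n, p) = -20 (Function('l')(n, p) = Add(-10, -10) = -20)
Mul(20, Mul(Add(1249, Function('l')(-28, 24)), Pow(Add(-645, -150), -1))) = Mul(20, Mul(Add(1249, -20), Pow(Add(-645, -150), -1))) = Mul(20, Mul(1229, Pow(-795, -1))) = Mul(20, Mul(1229, Rational(-1, 795))) = Mul(20, Rational(-1229, 795)) = Rational(-4916, 159)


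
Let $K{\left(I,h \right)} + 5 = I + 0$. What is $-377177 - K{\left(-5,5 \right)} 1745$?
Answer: $-359727$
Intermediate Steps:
$K{\left(I,h \right)} = -5 + I$ ($K{\left(I,h \right)} = -5 + \left(I + 0\right) = -5 + I$)
$-377177 - K{\left(-5,5 \right)} 1745 = -377177 - \left(-5 - 5\right) 1745 = -377177 - \left(-10\right) 1745 = -377177 - -17450 = -377177 + 17450 = -359727$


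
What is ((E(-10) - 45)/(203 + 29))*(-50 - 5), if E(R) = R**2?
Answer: -3025/232 ≈ -13.039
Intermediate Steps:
((E(-10) - 45)/(203 + 29))*(-50 - 5) = (((-10)**2 - 45)/(203 + 29))*(-50 - 5) = ((100 - 45)/232)*(-55) = (55*(1/232))*(-55) = (55/232)*(-55) = -3025/232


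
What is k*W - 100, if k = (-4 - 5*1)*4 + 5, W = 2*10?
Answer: -720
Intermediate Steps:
W = 20
k = -31 (k = (-4 - 5)*4 + 5 = -9*4 + 5 = -36 + 5 = -31)
k*W - 100 = -31*20 - 100 = -620 - 100 = -720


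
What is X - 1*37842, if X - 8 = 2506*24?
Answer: 22310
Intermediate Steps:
X = 60152 (X = 8 + 2506*24 = 8 + 60144 = 60152)
X - 1*37842 = 60152 - 1*37842 = 60152 - 37842 = 22310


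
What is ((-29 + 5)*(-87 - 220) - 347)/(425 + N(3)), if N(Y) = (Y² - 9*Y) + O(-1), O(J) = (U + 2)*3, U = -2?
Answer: 7021/407 ≈ 17.251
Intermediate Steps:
O(J) = 0 (O(J) = (-2 + 2)*3 = 0*3 = 0)
N(Y) = Y² - 9*Y (N(Y) = (Y² - 9*Y) + 0 = Y² - 9*Y)
((-29 + 5)*(-87 - 220) - 347)/(425 + N(3)) = ((-29 + 5)*(-87 - 220) - 347)/(425 + 3*(-9 + 3)) = (-24*(-307) - 347)/(425 + 3*(-6)) = (7368 - 347)/(425 - 18) = 7021/407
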